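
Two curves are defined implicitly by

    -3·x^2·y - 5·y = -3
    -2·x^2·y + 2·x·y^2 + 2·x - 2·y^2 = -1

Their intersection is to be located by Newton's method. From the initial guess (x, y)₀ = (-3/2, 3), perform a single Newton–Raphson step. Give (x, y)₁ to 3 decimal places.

At (-3/2, 3): F = (-32.250, -60.500).
Jacobian J = [[-6·x·y, -3·x^2 - 5], [-4·x·y + 2·y^2 + 2, -2·x^2 + 4·x·y - 4·y]].
At the point, J = [[27.000, -11.750], [38.000, -34.500]] (det J = -485.000).
Solving J·Δ = −F gives Δ = (0.828, -0.841).
Then the next iterate is (x, y)₁ = (-0.672, 2.159).

(-0.672, 2.159)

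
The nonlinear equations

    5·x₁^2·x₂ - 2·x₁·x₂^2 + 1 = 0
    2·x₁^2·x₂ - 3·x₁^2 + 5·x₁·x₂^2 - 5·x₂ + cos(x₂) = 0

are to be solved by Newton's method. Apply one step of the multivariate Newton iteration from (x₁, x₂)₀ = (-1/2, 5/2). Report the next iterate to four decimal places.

(-0.4809, 0.9165)

At (-1/2, 5/2): F = (10.3750, -28.426144).
Jacobian J = [[10·x₁·x₂ - 2·x₂^2, 5·x₁^2 - 4·x₁·x₂], [4·x₁·x₂ - 6·x₁ + 5·x₂^2, 2·x₁^2 + 10·x₁·x₂ - sin(x₂) - 5]].
At the point, J = [[-25.0000, 6.2500], [29.2500, -17.598472]] (det J = 257.149304).
Solving J·Δ = −F gives Δ = (0.0191, -1.5835).
Then the next iterate is (x₁, x₂)₁ = (-0.4809, 0.9165).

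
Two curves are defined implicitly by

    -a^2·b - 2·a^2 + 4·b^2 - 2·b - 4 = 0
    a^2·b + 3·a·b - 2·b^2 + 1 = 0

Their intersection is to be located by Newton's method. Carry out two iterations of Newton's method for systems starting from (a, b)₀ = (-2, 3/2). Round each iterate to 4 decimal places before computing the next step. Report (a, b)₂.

(0.7843, 0.7279)

At (-2, 3/2): F = (-12.0000, -6.5000).
Jacobian J = [[-2·a·b - 4·a, -a^2 + 8·b - 2], [2·a·b + 3·b, a^2 + 3·a - 4·b]].
At the point, J = [[14.0000, 6.0000], [-1.5000, -8.0000]] (det J = -103.0000).
Solving J·Δ = −F gives Δ = (1.3107, -1.0583).
Then the next iterate is (a, b)₁ = (-0.6893, 0.4417).
Round to (-0.6893, 0.4417) and repeat: F = (-5.263140, -0.093722), J = [[3.366128, 1.058466], [0.716172, -3.359566]].
Δ = (1.4736, 0.2862), so (a, b)₂ = (0.7843, 0.7279).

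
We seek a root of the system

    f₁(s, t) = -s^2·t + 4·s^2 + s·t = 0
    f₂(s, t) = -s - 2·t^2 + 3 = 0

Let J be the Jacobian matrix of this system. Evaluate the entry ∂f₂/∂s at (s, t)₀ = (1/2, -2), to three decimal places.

-1.000

∂f₂/∂s = -1.
At (1/2, -2) this is -1.000.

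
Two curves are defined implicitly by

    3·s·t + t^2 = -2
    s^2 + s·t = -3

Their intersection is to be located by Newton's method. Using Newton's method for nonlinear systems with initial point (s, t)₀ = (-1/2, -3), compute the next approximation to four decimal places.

At (-1/2, -3): F = (15.5000, 4.7500).
Jacobian J = [[3·t, 3·s + 2·t], [2·s + t, s]].
At the point, J = [[-9.0000, -7.5000], [-4.0000, -0.5000]] (det J = -25.5000).
Solving J·Δ = −F gives Δ = (1.0931, 0.7549).
Then the next iterate is (s, t)₁ = (0.5931, -2.2451).

(0.5931, -2.2451)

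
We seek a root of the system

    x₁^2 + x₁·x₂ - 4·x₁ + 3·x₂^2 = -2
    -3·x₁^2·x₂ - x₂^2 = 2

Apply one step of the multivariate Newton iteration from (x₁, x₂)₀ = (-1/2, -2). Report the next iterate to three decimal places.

(-0.502, -0.619)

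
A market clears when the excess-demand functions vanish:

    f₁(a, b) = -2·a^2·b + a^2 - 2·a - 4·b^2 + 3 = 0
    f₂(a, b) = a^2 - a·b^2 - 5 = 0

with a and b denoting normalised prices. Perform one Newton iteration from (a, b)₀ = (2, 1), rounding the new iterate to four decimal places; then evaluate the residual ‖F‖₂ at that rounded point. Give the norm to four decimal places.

0.9454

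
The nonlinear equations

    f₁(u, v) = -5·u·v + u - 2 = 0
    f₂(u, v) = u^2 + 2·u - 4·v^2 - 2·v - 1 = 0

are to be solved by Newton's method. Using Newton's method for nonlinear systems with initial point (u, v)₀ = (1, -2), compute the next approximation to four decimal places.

(0.5632, -1.1609)

At (1, -2): F = (9.0000, -10.0000).
Jacobian J = [[-5·v + 1, -5·u], [2·u + 2, -8·v - 2]].
At the point, J = [[11.0000, -5.0000], [4.0000, 14.0000]] (det J = 174.0000).
Solving J·Δ = −F gives Δ = (-0.4368, 0.8391).
Then the next iterate is (u, v)₁ = (0.5632, -1.1609).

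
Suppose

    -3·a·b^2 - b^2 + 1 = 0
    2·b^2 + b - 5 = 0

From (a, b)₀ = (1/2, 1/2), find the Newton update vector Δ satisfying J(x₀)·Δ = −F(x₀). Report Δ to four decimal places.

At (1/2, 1/2): F = (0.3750, -4.0000).
Jacobian J = [[-3·b^2, -6·a·b - 2·b], [0, 4·b + 1]].
At the point, J = [[-0.7500, -2.5000], [0.0000, 3.0000]] (det J = -2.2500).
Solving J·Δ = −F gives Δ = (-3.9444, 1.3333).

(-3.9444, 1.3333)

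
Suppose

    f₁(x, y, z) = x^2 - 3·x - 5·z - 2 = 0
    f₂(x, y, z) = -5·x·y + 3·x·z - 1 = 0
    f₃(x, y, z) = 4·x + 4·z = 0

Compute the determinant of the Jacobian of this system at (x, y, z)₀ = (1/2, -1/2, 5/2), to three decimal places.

J = [[2·x - 3, 0, -5], [-5·y + 3·z, -5·x, 3·x], [4, 0, 4]].
At the point, J = [[-2.000, 0.000, -5.000], [10.000, -2.500, 1.500], [4.000, 0.000, 4.000]].
det J = -30.000.

-30.000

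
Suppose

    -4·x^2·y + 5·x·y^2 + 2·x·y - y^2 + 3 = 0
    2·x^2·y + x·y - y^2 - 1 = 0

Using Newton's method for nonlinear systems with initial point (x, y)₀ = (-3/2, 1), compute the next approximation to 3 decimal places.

At (-3/2, 1): F = (-17.500, 1.000).
Jacobian J = [[-8·x·y + 5·y^2 + 2·y, -4·x^2 + 10·x·y + 2·x - 2·y], [4·x·y + y, 2·x^2 + x - 2·y]].
At the point, J = [[19.000, -29.000], [-5.000, 1.000]] (det J = -126.000).
Solving J·Δ = −F gives Δ = (0.091, -0.544).
Then the next iterate is (x, y)₁ = (-1.409, 0.456).

(-1.409, 0.456)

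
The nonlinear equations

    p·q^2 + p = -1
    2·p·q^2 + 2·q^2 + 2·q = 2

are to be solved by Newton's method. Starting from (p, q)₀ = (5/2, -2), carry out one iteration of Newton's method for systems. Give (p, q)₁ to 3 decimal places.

(-0.120, -1.960)

At (5/2, -2): F = (13.500, 22.000).
Jacobian J = [[q^2 + 1, 2·p·q], [2·q^2, 4·p·q + 4·q + 2]].
At the point, J = [[5.000, -10.000], [8.000, -26.000]] (det J = -50.000).
Solving J·Δ = −F gives Δ = (-2.620, 0.040).
Then the next iterate is (p, q)₁ = (-0.120, -1.960).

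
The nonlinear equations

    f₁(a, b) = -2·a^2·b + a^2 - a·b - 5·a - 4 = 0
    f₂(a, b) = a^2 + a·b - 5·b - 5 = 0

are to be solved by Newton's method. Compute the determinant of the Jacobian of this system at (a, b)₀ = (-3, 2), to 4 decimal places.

-148.0000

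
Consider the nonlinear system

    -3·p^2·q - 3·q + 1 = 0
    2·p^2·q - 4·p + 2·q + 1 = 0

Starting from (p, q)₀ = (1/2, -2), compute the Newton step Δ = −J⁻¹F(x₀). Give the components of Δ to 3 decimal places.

(-0.083, 2.133)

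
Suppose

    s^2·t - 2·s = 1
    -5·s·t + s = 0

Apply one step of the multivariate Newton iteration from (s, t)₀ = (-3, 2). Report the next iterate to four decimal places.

At (-3, 2): F = (23.0000, 27.0000).
Jacobian J = [[2·s·t - 2, s^2], [-5·t + 1, -5·s]].
At the point, J = [[-14.0000, 9.0000], [-9.0000, 15.0000]] (det J = -129.0000).
Solving J·Δ = −F gives Δ = (0.7907, -1.3256).
Then the next iterate is (s, t)₁ = (-2.2093, 0.6744).

(-2.2093, 0.6744)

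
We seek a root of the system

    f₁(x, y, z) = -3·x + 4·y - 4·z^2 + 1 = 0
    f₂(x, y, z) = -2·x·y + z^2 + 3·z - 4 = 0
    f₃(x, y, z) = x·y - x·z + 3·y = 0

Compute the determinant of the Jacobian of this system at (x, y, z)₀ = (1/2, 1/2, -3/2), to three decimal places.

-21.500

J = [[-3, 4, -8·z], [-2·y, -2·x, 2·z + 3], [y - z, x + 3, -x]].
At the point, J = [[-3.000, 4.000, 12.000], [-1.000, -1.000, 0.000], [2.000, 3.500, -0.500]].
det J = -21.500.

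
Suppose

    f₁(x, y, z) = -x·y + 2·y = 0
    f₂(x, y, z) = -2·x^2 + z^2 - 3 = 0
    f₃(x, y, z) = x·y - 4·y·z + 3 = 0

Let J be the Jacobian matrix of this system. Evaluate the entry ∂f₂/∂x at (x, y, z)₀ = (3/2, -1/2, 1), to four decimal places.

∂f₂/∂x = -4·x.
At (3/2, -1/2, 1) this is -6.0000.

-6.0000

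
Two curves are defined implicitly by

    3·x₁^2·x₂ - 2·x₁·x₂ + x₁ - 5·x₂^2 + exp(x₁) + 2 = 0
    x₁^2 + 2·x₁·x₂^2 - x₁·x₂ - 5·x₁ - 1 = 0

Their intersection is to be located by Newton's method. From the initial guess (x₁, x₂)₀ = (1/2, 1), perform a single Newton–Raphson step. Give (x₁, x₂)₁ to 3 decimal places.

At (1/2, 1): F = (-1.10128, -2.750).
Jacobian J = [[6·x₁·x₂ - 2·x₂ + exp(x₁) + 1, 3·x₁^2 - 2·x₁ - 10·x₂], [2·x₁ + 2·x₂^2 - x₂ - 5, 4·x₁·x₂ - x₁]].
At the point, J = [[3.64872, -10.250], [-3.000, 1.500]] (det J = -25.27692).
Solving J·Δ = −F gives Δ = (-1.181, -0.528).
Then the next iterate is (x₁, x₂)₁ = (-0.681, 0.472).

(-0.681, 0.472)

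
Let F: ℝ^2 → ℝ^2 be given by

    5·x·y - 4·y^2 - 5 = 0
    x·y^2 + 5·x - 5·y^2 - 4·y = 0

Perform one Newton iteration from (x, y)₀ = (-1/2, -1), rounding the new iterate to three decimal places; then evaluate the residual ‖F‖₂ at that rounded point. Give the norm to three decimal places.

5.901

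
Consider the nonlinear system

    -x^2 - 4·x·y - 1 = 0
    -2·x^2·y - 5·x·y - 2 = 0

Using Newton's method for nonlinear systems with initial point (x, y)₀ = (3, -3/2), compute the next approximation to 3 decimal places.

At (3, -3/2): F = (8.000, 47.500).
Jacobian J = [[-2·x - 4·y, -4·x], [-4·x·y - 5·y, -2·x^2 - 5·x]].
At the point, J = [[0.000, -12.000], [25.500, -33.000]] (det J = 306.000).
Solving J·Δ = −F gives Δ = (-1.000, 0.667).
Then the next iterate is (x, y)₁ = (2.000, -0.833).

(2.000, -0.833)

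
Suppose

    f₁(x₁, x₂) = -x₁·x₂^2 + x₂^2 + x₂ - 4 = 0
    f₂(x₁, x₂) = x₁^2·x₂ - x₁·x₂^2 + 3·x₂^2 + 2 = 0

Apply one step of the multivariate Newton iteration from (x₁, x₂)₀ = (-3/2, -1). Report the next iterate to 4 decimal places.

(-3.7966, -1.0508)

At (-3/2, -1): F = (-2.5000, 4.2500).
Jacobian J = [[-x₂^2, -2·x₁·x₂ + 2·x₂ + 1], [2·x₁·x₂ - x₂^2, x₁^2 - 2·x₁·x₂ + 6·x₂]].
At the point, J = [[-1.0000, -4.0000], [2.0000, -6.7500]] (det J = 14.7500).
Solving J·Δ = −F gives Δ = (-2.2966, -0.0508).
Then the next iterate is (x₁, x₂)₁ = (-3.7966, -1.0508).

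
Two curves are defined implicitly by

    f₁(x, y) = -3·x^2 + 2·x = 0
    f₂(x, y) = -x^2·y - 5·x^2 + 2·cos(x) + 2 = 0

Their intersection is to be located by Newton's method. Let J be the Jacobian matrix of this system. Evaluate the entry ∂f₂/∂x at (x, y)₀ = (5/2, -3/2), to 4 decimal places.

∂f₂/∂x = -2·x·y - 10·x - 2·sin(x).
At (5/2, -3/2) this is -18.6969.

-18.6969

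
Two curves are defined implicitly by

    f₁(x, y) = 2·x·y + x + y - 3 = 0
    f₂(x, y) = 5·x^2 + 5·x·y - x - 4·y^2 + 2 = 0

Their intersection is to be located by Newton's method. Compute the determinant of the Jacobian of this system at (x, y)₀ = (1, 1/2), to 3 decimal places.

-32.500

J = [[2·y + 1, 2·x + 1], [10·x + 5·y - 1, 5·x - 8·y]].
At the point, J = [[2.000, 3.000], [11.500, 1.000]].
det J = -32.500.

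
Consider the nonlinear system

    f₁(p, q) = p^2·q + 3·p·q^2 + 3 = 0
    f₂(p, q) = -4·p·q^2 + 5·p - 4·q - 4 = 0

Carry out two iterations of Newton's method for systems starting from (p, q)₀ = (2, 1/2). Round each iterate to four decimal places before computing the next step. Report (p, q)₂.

(-1.0214, -1.6802)

At (2, 1/2): F = (6.5000, 2.0000).
Jacobian J = [[2·p·q + 3·q^2, p^2 + 6·p·q], [-4·q^2 + 5, -8·p·q - 4]].
At the point, J = [[2.7500, 10.0000], [4.0000, -12.0000]] (det J = -73.0000).
Solving J·Δ = −F gives Δ = (-1.3425, -0.2808).
Then the next iterate is (p, q)₁ = (0.6575, 0.2192).
Round to (0.6575, 0.2192) and repeat: F = (3.189537, -1.715668), J = [[0.432394, 1.297050], [4.807805, -5.152992]].
Δ = (-1.6789, -1.8994), so (p, q)₂ = (-1.0214, -1.6802).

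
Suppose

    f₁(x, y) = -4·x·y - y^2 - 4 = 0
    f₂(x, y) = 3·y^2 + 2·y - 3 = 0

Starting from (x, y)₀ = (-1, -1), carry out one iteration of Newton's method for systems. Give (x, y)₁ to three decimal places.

(2.000, -1.500)

At (-1, -1): F = (-9.000, -2.000).
Jacobian J = [[-4·y, -4·x - 2·y], [0, 6·y + 2]].
At the point, J = [[4.000, 6.000], [0.000, -4.000]] (det J = -16.000).
Solving J·Δ = −F gives Δ = (3.000, -0.500).
Then the next iterate is (x, y)₁ = (2.000, -1.500).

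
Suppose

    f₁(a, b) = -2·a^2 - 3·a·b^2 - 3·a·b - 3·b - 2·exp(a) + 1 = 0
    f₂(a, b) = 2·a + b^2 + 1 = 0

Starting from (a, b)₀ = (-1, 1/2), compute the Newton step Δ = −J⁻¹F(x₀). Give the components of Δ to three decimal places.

(0.254, 0.243)

At (-1, 1/2): F = (-0.98576, -0.750).
Jacobian J = [[-4·a - 3·b^2 - 3·b - 2·exp(a), -6·a·b - 3·a - 3], [2, 2·b]].
At the point, J = [[1.01424, 3.000], [2.000, 1.000]] (det J = -4.98576).
Solving J·Δ = −F gives Δ = (0.254, 0.243).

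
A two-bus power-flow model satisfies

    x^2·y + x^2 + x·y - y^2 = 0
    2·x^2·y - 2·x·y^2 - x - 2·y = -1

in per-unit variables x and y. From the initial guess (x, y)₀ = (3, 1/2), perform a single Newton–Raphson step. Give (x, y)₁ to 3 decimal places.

At (3, 1/2): F = (14.750, 4.500).
Jacobian J = [[2·x·y + 2·x + y, x^2 + x - 2·y], [4·x·y - 2·y^2 - 1, 2·x^2 - 4·x·y - 2]].
At the point, J = [[9.500, 11.000], [4.500, 10.000]] (det J = 45.500).
Solving J·Δ = −F gives Δ = (-2.154, 0.519).
Then the next iterate is (x, y)₁ = (0.846, 1.019).

(0.846, 1.019)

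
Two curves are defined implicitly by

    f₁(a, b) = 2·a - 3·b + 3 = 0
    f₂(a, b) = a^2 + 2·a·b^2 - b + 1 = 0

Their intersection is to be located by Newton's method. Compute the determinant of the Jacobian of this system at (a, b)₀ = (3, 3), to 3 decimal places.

142.000

J = [[2, -3], [2·a + 2·b^2, 4·a·b - 1]].
At the point, J = [[2.000, -3.000], [24.000, 35.000]].
det J = 142.000.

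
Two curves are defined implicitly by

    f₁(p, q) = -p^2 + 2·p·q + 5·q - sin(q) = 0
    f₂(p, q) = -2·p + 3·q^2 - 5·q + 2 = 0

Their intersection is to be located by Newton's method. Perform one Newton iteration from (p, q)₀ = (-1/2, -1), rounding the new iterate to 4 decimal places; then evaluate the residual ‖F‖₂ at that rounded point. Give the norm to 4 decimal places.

2.9753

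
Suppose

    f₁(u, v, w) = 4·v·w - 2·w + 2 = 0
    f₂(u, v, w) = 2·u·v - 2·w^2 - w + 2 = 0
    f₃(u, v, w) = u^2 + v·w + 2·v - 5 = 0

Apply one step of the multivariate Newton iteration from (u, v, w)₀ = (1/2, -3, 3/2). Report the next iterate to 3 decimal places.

(-0.991, 2.722, 2.595)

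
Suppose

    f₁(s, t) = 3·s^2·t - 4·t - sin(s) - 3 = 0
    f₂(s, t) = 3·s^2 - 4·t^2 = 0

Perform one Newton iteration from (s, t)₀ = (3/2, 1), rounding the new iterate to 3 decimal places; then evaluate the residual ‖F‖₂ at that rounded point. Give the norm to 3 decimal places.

At (3/2, 1): F = (-1.24749, 2.750).
Jacobian J = [[6·s·t - cos(s), 3·s^2 - 4], [6·s, -8·t]].
At the point, J = [[8.92926, 2.750], [9.000, -8.000]] (det J = -96.18410).
Solving J·Δ = −F gives Δ = (0.025, 0.372).
Then the next iterate is (s, t)₁ = (1.525, 1.372).
Re-evaluating at (1.525, 1.372): F = (0.08532, -0.55266), so ‖F‖₂ = 0.559.

0.559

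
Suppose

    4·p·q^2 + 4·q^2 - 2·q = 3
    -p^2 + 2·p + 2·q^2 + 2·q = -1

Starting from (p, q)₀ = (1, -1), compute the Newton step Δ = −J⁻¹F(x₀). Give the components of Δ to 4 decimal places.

(2.7500, 1.0000)

At (1, -1): F = (7.0000, 2.0000).
Jacobian J = [[4·q^2, 8·p·q + 8·q - 2], [-2·p + 2, 4·q + 2]].
At the point, J = [[4.0000, -18.0000], [0.0000, -2.0000]] (det J = -8.0000).
Solving J·Δ = −F gives Δ = (2.7500, 1.0000).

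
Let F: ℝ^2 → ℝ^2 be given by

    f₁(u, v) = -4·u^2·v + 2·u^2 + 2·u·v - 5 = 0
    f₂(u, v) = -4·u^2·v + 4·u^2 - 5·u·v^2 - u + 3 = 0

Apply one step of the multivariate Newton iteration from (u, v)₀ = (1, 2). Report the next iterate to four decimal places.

(0.0746, 2.2015)

At (1, 2): F = (-7.0000, -22.0000).
Jacobian J = [[-8·u·v + 4·u + 2·v, -4·u^2 + 2·u], [-8·u·v + 8·u - 5·v^2 - 1, -4·u^2 - 10·u·v]].
At the point, J = [[-8.0000, -2.0000], [-29.0000, -24.0000]] (det J = 134.0000).
Solving J·Δ = −F gives Δ = (-0.9254, 0.2015).
Then the next iterate is (u, v)₁ = (0.0746, 2.2015).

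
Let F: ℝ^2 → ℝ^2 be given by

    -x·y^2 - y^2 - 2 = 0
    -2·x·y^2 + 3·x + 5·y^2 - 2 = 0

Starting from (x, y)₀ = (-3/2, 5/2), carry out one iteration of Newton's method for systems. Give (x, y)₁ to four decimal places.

(-1.7818, 1.3456)

At (-3/2, 5/2): F = (1.1250, 43.5000).
Jacobian J = [[-y^2, -2·x·y - 2·y], [-2·y^2 + 3, -4·x·y + 10·y]].
At the point, J = [[-6.2500, 2.5000], [-9.5000, 40.0000]] (det J = -226.2500).
Solving J·Δ = −F gives Δ = (-0.2818, -1.1544).
Then the next iterate is (x, y)₁ = (-1.7818, 1.3456).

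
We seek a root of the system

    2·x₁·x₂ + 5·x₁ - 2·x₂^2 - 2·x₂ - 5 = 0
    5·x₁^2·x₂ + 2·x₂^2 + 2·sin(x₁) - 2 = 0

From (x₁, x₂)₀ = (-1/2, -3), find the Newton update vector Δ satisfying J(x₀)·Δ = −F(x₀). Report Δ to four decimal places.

(0.5409, 1.8934)

At (-1/2, -3): F = (-16.5000, 11.291149).
Jacobian J = [[2·x₂ + 5, 2·x₁ - 4·x₂ - 2], [10·x₁·x₂ + 2·cos(x₁), 5·x₁^2 + 4·x₂]].
At the point, J = [[-1.0000, 9.0000], [16.755165, -10.7500]] (det J = -140.046486).
Solving J·Δ = −F gives Δ = (0.5409, 1.8934).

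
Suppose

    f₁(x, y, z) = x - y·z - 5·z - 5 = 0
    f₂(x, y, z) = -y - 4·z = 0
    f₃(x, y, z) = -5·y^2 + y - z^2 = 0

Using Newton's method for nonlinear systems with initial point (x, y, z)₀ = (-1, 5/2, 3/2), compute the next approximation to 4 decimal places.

(0.7097, 1.4409, -0.3602)

At (-1, 5/2, 3/2): F = (-17.2500, -8.5000, -31.0000).
Jacobian J = [[1, -z, -y - 5], [0, -1, -4], [0, -10·y + 1, -2·z]].
At the point, J = [[1.0000, -1.5000, -7.5000], [0.0000, -1.0000, -4.0000], [0.0000, -24.0000, -3.0000]] (det J = -93.0000).
Solving J·Δ = −F gives Δ = (1.7097, -1.0591, -1.8602).
Then the next iterate is (x, y, z)₁ = (0.7097, 1.4409, -0.3602).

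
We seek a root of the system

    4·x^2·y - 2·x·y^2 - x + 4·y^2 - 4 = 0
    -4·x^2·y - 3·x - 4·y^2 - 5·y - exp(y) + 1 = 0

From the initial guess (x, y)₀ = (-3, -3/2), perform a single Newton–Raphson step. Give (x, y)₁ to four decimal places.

At (-3, -3/2): F = (-32.5000, 62.276870).
Jacobian J = [[8·x·y - 2·y^2 - 1, 4·x^2 - 4·x·y + 8·y], [-8·x·y - 3, -4·x^2 - 8·y - exp(y) - 5]].
At the point, J = [[30.5000, 6.0000], [-39.0000, -29.223130]] (det J = -657.305470).
Solving J·Δ = −F gives Δ = (0.8764, 0.9614).
Then the next iterate is (x, y)₁ = (-2.1236, -0.5386).

(-2.1236, -0.5386)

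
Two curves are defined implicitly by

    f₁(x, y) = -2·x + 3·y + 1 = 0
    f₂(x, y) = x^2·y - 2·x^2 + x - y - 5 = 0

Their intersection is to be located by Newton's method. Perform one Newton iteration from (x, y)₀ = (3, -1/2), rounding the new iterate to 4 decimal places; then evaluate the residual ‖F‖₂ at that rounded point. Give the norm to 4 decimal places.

At (3, -1/2): F = (-6.5000, -24.0000).
Jacobian J = [[-2, 3], [2·x·y - 4·x + 1, x^2 - 1]].
At the point, J = [[-2.0000, 3.0000], [-14.0000, 8.0000]] (det J = 26.0000).
Solving J·Δ = −F gives Δ = (-0.7692, 1.6538).
Then the next iterate is (x, y)₁ = (2.2308, 1.1538).
Re-evaluating at (2.2308, 1.1538): F = (-0.0002, -8.134088), so ‖F‖₂ = 8.1341.

8.1341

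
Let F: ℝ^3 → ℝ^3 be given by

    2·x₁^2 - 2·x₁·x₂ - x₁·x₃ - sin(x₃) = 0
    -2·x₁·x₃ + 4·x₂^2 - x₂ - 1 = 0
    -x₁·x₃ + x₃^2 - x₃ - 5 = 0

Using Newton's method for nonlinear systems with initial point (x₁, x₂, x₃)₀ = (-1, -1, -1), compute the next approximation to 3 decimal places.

At (-1, -1, -1): F = (-0.15853, 2.000, -4.000).
Jacobian J = [[4·x₁ - 2·x₂ - x₃, -2·x₁, -x₁ - cos(x₃)], [-2·x₃, 8·x₂ - 1, -2·x₁], [-x₃, 0, -x₁ + 2·x₃ - 1]].
At the point, J = [[-1.000, 2.000, 0.45970], [2.000, -9.000, 2.000], [1.000, 0.000, -2.000]] (det J = -1.86272).
Solving J·Δ = −F gives Δ = (-14.711, -5.126, -9.356).
Then the next iterate is (x₁, x₂, x₃)₁ = (-15.711, -6.126, -10.356).

(-15.711, -6.126, -10.356)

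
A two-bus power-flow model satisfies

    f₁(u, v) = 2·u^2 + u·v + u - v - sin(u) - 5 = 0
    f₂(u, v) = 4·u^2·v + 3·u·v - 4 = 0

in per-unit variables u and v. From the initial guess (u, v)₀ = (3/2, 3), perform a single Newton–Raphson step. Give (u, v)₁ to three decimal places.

(1.482, 0.357)

At (3/2, 3): F = (1.50251, 36.500).
Jacobian J = [[4·u + v - cos(u) + 1, u - 1], [8·u·v + 3·v, 4·u^2 + 3·u]].
At the point, J = [[9.92926, 0.500], [45.000, 13.500]] (det J = 111.54505).
Solving J·Δ = −F gives Δ = (-0.018, -2.643).
Then the next iterate is (u, v)₁ = (1.482, 0.357).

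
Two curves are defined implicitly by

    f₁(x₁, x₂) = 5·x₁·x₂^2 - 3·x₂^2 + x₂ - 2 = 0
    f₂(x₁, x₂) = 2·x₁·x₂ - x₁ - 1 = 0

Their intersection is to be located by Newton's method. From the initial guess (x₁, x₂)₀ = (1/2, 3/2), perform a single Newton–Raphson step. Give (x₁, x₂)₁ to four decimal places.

At (1/2, 3/2): F = (-1.6250, 0.0000).
Jacobian J = [[5·x₂^2, 10·x₁·x₂ - 6·x₂ + 1], [2·x₂ - 1, 2·x₁]].
At the point, J = [[11.2500, -0.5000], [2.0000, 1.0000]] (det J = 12.2500).
Solving J·Δ = −F gives Δ = (0.1327, -0.2653).
Then the next iterate is (x₁, x₂)₁ = (0.6327, 1.2347).

(0.6327, 1.2347)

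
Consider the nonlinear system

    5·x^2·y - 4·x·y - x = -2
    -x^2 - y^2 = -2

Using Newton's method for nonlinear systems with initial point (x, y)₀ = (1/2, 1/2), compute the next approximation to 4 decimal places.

(0.5000, 2.0000)

At (1/2, 1/2): F = (1.1250, 1.5000).
Jacobian J = [[10·x·y - 4·y - 1, 5·x^2 - 4·x], [-2·x, -2·y]].
At the point, J = [[-0.5000, -0.7500], [-1.0000, -1.0000]] (det J = -0.2500).
Solving J·Δ = −F gives Δ = (0.0000, 1.5000).
Then the next iterate is (x, y)₁ = (0.5000, 2.0000).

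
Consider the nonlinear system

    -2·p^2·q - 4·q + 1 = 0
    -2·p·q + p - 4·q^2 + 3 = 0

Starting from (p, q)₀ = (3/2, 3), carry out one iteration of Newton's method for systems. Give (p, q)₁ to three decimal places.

(0.785, 1.632)

At (3/2, 3): F = (-24.500, -40.500).
Jacobian J = [[-4·p·q, -2·p^2 - 4], [-2·q + 1, -2·p - 8·q]].
At the point, J = [[-18.000, -8.500], [-5.000, -27.000]] (det J = 443.500).
Solving J·Δ = −F gives Δ = (-0.715, -1.368).
Then the next iterate is (p, q)₁ = (0.785, 1.632).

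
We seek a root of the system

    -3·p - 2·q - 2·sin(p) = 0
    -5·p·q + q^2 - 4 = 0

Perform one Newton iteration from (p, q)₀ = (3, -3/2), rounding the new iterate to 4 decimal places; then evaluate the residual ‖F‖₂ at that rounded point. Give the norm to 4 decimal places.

20.8462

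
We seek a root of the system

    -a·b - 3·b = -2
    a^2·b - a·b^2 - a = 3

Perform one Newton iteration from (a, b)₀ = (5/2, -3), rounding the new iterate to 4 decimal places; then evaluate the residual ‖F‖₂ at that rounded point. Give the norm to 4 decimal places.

13.1188

At (5/2, -3): F = (18.5000, -46.7500).
Jacobian J = [[-b, -a - 3], [2·a·b - b^2 - 1, a^2 - 2·a·b]].
At the point, J = [[3.0000, -5.5000], [-25.0000, 21.2500]] (det J = -73.7500).
Solving J·Δ = −F gives Δ = (1.8441, 4.3695).
Then the next iterate is (a, b)₁ = (4.3441, 1.3695).
Re-evaluating at (4.3441, 1.3695): F = (-8.057745, 10.352524), so ‖F‖₂ = 13.1188.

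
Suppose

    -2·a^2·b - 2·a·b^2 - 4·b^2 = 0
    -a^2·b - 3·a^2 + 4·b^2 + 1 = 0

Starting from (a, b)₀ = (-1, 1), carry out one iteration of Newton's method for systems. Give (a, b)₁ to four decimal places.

(-0.6452, 0.4516)

At (-1, 1): F = (-4.0000, 1.0000).
Jacobian J = [[-4·a·b - 2·b^2, -2·a^2 - 4·a·b - 8·b], [-2·a·b - 6·a, -a^2 + 8·b]].
At the point, J = [[2.0000, -6.0000], [8.0000, 7.0000]] (det J = 62.0000).
Solving J·Δ = −F gives Δ = (0.3548, -0.5484).
Then the next iterate is (a, b)₁ = (-0.6452, 0.4516).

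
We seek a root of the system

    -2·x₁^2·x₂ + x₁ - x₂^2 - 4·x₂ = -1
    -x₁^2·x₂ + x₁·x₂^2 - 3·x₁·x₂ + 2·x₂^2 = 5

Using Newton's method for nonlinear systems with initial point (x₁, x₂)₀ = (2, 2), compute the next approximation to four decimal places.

At (2, 2): F = (-25.0000, -9.0000).
Jacobian J = [[-4·x₁·x₂ + 1, -2·x₁^2 - 2·x₂ - 4], [-2·x₁·x₂ + x₂^2 - 3·x₂, -x₁^2 + 2·x₁·x₂ - 3·x₁ + 4·x₂]].
At the point, J = [[-15.0000, -16.0000], [-10.0000, 6.0000]] (det J = -250.0000).
Solving J·Δ = −F gives Δ = (-1.1760, -0.4600).
Then the next iterate is (x₁, x₂)₁ = (0.8240, 1.5400).

(0.8240, 1.5400)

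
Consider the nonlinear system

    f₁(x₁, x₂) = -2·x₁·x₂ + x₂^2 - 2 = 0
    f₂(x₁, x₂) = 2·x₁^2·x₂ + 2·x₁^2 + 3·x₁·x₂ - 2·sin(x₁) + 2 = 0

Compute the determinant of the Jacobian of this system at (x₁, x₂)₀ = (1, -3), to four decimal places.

J = [[-2·x₂, -2·x₁ + 2·x₂], [4·x₁·x₂ + 4·x₁ + 3·x₂ - 2·cos(x₁), 2·x₁^2 + 3·x₁]].
At the point, J = [[6.0000, -8.0000], [-18.080605, 5.0000]].
det J = -114.6448.

-114.6448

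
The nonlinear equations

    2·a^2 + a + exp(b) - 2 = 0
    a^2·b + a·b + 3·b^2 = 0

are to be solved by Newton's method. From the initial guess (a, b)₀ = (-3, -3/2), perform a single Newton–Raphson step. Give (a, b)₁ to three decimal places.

(-1.750, 0.876)

At (-3, -3/2): F = (13.22313, -2.250).
Jacobian J = [[4·a + 1, exp(b)], [2·a·b + b, a^2 + a + 6·b]].
At the point, J = [[-11.000, 0.22313], [7.500, -3.000]] (det J = 31.32652).
Solving J·Δ = −F gives Δ = (1.250, 2.376).
Then the next iterate is (a, b)₁ = (-1.750, 0.876).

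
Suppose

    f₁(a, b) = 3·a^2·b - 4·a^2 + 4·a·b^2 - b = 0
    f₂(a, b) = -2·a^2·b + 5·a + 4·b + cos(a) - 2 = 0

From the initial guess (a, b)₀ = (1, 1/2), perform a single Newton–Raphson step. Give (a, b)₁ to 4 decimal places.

(-0.4912, -0.1608)

At (1, 1/2): F = (-2.0000, 4.540302).
Jacobian J = [[6·a·b - 8·a + 4·b^2, 3·a^2 + 8·a·b - 1], [-4·a·b - sin(a) + 5, -2·a^2 + 4]].
At the point, J = [[-4.0000, 6.0000], [2.158529, 2.0000]] (det J = -20.951174).
Solving J·Δ = −F gives Δ = (-1.4912, -0.6608).
Then the next iterate is (a, b)₁ = (-0.4912, -0.1608).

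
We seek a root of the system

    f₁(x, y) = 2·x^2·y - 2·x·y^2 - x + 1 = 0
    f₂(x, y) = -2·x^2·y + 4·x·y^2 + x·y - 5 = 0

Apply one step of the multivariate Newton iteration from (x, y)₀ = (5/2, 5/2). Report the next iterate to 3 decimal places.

(1.795, 1.732)

At (5/2, 5/2): F = (-1.500, 32.500).
Jacobian J = [[4·x·y - 2·y^2 - 1, 2·x^2 - 4·x·y], [-4·x·y + 4·y^2 + y, -2·x^2 + 8·x·y + x]].
At the point, J = [[11.500, -12.500], [2.500, 40.000]] (det J = 491.250).
Solving J·Δ = −F gives Δ = (-0.705, -0.768).
Then the next iterate is (x, y)₁ = (1.795, 1.732).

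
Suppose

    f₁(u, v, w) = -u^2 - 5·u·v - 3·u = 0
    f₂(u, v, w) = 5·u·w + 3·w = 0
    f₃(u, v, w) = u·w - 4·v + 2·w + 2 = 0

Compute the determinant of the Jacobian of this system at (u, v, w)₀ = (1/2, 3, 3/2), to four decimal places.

-391.7500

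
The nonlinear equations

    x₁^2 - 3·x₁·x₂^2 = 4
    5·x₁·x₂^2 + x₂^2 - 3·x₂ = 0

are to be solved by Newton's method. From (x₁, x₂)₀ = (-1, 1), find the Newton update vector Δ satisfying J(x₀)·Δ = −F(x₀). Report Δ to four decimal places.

At (-1, 1): F = (0.0000, -7.0000).
Jacobian J = [[2·x₁ - 3·x₂^2, -6·x₁·x₂], [5·x₂^2, 10·x₁·x₂ + 2·x₂ - 3]].
At the point, J = [[-5.0000, 6.0000], [5.0000, -11.0000]] (det J = 25.0000).
Solving J·Δ = −F gives Δ = (-1.6800, -1.4000).

(-1.6800, -1.4000)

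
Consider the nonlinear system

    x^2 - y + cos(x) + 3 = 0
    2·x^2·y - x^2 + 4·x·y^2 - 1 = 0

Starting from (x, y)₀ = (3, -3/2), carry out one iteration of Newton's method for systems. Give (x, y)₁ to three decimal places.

At (3, -3/2): F = (12.51001, -10.000).
Jacobian J = [[2·x - sin(x), -1], [4·x·y - 2·x + 4·y^2, 2·x^2 + 8·x·y]].
At the point, J = [[5.85888, -1.000], [-15.000, -18.000]] (det J = -120.45984).
Solving J·Δ = −F gives Δ = (-1.952, 1.071).
Then the next iterate is (x, y)₁ = (1.048, -0.429).

(1.048, -0.429)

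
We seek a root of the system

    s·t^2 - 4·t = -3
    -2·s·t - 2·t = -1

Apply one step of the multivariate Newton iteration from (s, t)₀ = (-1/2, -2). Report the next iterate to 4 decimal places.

(0.2500, 4.0000)

At (-1/2, -2): F = (9.0000, 3.0000).
Jacobian J = [[t^2, 2·s·t - 4], [-2·t, -2·s - 2]].
At the point, J = [[4.0000, -2.0000], [4.0000, -1.0000]] (det J = 4.0000).
Solving J·Δ = −F gives Δ = (0.7500, 6.0000).
Then the next iterate is (s, t)₁ = (0.2500, 4.0000).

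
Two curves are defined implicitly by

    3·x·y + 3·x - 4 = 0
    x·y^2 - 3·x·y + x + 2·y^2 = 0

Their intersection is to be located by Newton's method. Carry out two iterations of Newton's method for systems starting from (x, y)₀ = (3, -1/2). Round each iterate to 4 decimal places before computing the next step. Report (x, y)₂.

At (3, -1/2): F = (0.5000, 8.7500).
Jacobian J = [[3·y + 3, 3·x], [y^2 - 3·y + 1, 2·x·y - 3·x + 4·y]].
At the point, J = [[1.5000, 9.0000], [2.7500, -14.0000]] (det J = -45.7500).
Solving J·Δ = −F gives Δ = (-1.8743, 0.2568).
Then the next iterate is (x, y)₁ = (1.1257, -0.2432).
Round to (1.1257, -0.2432) and repeat: F = (-1.444211, 2.131884), J = [[2.2704, 3.3771], [1.788746, -4.897440]].
Δ = (-0.0074, 0.4326), so (x, y)₂ = (1.1183, 0.1894).

(1.1183, 0.1894)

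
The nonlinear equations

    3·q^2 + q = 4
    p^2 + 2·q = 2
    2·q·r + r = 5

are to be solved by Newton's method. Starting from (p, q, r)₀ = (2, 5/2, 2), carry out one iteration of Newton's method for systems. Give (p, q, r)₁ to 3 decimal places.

(0.789, 1.422, 1.552)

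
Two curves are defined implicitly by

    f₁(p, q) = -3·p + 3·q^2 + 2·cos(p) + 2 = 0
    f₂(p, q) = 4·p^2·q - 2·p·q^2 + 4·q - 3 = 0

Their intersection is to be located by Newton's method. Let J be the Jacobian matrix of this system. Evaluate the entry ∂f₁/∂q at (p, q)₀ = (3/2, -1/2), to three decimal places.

∂f₁/∂q = 6·q.
At (3/2, -1/2) this is -3.000.

-3.000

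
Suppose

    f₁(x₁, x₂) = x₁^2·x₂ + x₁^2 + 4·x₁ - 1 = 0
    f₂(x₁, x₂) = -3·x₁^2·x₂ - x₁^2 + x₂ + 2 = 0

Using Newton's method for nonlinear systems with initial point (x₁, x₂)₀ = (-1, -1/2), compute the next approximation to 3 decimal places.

At (-1, -1/2): F = (-4.500, 2.000).
Jacobian J = [[2·x₁·x₂ + 2·x₁ + 4, x₁^2], [-6·x₁·x₂ - 2·x₁, -3·x₁^2 + 1]].
At the point, J = [[3.000, 1.000], [-1.000, -2.000]] (det J = -5.000).
Solving J·Δ = −F gives Δ = (1.400, 0.300).
Then the next iterate is (x₁, x₂)₁ = (0.400, -0.200).

(0.400, -0.200)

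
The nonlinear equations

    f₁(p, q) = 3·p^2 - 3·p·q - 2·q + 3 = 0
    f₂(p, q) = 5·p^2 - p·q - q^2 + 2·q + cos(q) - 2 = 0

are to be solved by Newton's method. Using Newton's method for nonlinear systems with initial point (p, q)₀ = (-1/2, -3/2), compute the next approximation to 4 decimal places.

At (-1/2, -3/2): F = (4.5000, -6.679263).
Jacobian J = [[6·p - 3·q, -3·p - 2], [10·p - q, -p - 2·q - sin(q) + 2]].
At the point, J = [[1.5000, -0.5000], [-3.5000, 6.497495]] (det J = 7.996242).
Solving J·Δ = −F gives Δ = (-3.2389, -0.7167).
Then the next iterate is (p, q)₁ = (-3.7389, -2.2167).

(-3.7389, -2.2167)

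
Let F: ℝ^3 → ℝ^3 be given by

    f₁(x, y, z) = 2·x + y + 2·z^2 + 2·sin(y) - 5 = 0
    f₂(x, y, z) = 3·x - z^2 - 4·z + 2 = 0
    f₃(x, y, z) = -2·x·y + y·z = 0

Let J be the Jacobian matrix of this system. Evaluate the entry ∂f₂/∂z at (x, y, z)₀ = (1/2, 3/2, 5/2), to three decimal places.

∂f₂/∂z = -2·z - 4.
At (1/2, 3/2, 5/2) this is -9.000.

-9.000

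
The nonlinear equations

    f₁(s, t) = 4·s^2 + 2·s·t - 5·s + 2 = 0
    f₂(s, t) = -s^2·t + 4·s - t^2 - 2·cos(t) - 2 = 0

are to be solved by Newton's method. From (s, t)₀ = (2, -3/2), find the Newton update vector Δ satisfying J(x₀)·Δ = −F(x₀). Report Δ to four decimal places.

(-0.6946, 0.8891)

At (2, -3/2): F = (2.0000, 9.608526).
Jacobian J = [[8·s + 2·t - 5, 2·s], [-2·s·t + 4, -s^2 - 2·t + 2·sin(t)]].
At the point, J = [[8.0000, 4.0000], [10.0000, -2.994990]] (det J = -63.959920).
Solving J·Δ = −F gives Δ = (-0.6946, 0.8891).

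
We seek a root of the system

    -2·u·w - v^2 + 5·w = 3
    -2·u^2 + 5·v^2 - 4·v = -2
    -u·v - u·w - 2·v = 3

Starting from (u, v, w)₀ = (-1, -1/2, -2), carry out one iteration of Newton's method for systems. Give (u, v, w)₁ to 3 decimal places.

At (-1, -1/2, -2): F = (-17.250, 3.250, -4.500).
Jacobian J = [[-2·w, -2·v, -2·u + 5], [-4·u, 10·v - 4, 0], [-v - w, -u - 2, -u]].
At the point, J = [[4.000, 1.000, 7.000], [4.000, -9.000, 0.000], [2.500, -1.000, 1.000]] (det J = 89.500).
Solving J·Δ = −F gives Δ = (1.723, 1.127, 1.318).
Then the next iterate is (u, v, w)₁ = (0.723, 0.627, -0.682).

(0.723, 0.627, -0.682)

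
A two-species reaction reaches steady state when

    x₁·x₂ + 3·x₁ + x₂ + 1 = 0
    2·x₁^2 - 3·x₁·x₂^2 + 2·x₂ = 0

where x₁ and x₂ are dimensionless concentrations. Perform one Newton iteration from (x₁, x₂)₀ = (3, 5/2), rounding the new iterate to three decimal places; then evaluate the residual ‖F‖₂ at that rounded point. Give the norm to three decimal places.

At (3, 5/2): F = (20.000, -33.250).
Jacobian J = [[x₂ + 3, x₁ + 1], [4·x₁ - 3·x₂^2, -6·x₁·x₂ + 2]].
At the point, J = [[5.500, 4.000], [-6.750, -43.000]] (det J = -209.500).
Solving J·Δ = −F gives Δ = (-3.470, -0.229).
Then the next iterate is (x₁, x₂)₁ = (-0.470, 2.271).
Re-evaluating at (-0.470, 2.271): F = (0.79363, 12.25579), so ‖F‖₂ = 12.281.

12.281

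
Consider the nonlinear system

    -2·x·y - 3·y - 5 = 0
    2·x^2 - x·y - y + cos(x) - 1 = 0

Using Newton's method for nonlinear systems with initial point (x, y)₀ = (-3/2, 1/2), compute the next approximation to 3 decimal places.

(-6.500, -62.167)

At (-3/2, 1/2): F = (-5.000, 3.82074).
Jacobian J = [[-2·y, -2·x - 3], [4·x - y - sin(x), -x - 1]].
At the point, J = [[-1.000, 0.000], [-5.50251, 0.500]] (det J = -0.500).
Solving J·Δ = −F gives Δ = (-5.000, -62.667).
Then the next iterate is (x, y)₁ = (-6.500, -62.167).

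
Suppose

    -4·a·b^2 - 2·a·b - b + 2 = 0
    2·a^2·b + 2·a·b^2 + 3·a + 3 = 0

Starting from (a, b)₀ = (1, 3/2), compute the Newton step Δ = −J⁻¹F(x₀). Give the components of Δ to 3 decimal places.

(-1.038, 0.063)

At (1, 3/2): F = (-11.500, 13.500).
Jacobian J = [[-4·b^2 - 2·b, -8·a·b - 2·a - 1], [4·a·b + 2·b^2 + 3, 2·a^2 + 4·a·b]].
At the point, J = [[-12.000, -15.000], [13.500, 8.000]] (det J = 106.500).
Solving J·Δ = −F gives Δ = (-1.038, 0.063).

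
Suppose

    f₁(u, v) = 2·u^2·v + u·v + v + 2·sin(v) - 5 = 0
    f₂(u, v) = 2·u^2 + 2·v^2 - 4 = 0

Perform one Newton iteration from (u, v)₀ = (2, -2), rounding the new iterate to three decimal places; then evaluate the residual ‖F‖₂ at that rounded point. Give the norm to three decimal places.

11.487

At (2, -2): F = (-28.81859, 12.000).
Jacobian J = [[4·u·v + v, 2·u^2 + u + 2·cos(v) + 1], [4·u, 4·v]].
At the point, J = [[-18.000, 10.16771], [8.000, -8.000]] (det J = 62.65835).
Solving J·Δ = −F gives Δ = (-1.732, -0.232).
Then the next iterate is (u, v)₁ = (0.268, -2.232).
Re-evaluating at (0.268, -2.232): F = (-9.72931, 6.10730), so ‖F‖₂ = 11.487.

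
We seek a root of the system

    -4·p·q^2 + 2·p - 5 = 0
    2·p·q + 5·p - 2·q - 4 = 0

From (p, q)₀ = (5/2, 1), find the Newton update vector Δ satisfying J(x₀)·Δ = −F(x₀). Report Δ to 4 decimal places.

(-1.4925, -0.3507)

At (5/2, 1): F = (-10.0000, 11.5000).
Jacobian J = [[-4·q^2 + 2, -8·p·q], [2·q + 5, 2·p - 2]].
At the point, J = [[-2.0000, -20.0000], [7.0000, 3.0000]] (det J = 134.0000).
Solving J·Δ = −F gives Δ = (-1.4925, -0.3507).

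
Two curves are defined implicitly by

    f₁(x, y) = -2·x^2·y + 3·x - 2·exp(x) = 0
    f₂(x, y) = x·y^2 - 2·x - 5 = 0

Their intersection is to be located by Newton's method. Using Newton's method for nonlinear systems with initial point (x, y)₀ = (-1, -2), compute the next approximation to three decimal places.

At (-1, -2): F = (0.26424, -7.000).
Jacobian J = [[-4·x·y - 2·exp(x) + 3, -2·x^2], [y^2 - 2, 2·x·y]].
At the point, J = [[-5.73576, -2.000], [2.000, 4.000]] (det J = -18.94304).
Solving J·Δ = −F gives Δ = (-0.683, 2.092).
Then the next iterate is (x, y)₁ = (-1.683, 0.092).

(-1.683, 0.092)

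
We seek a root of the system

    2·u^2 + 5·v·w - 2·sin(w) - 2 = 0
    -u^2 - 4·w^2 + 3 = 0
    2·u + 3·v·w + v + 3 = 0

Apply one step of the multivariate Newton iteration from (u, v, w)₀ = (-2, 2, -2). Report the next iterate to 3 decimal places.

(-1.267, 1.148, -1.121)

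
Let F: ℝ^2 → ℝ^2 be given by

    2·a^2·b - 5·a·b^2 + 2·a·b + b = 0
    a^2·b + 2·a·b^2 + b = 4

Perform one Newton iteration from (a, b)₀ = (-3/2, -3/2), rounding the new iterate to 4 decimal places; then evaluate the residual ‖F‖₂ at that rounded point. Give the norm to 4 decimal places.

At (-3/2, -3/2): F = (13.1250, -15.6250).
Jacobian J = [[4·a·b - 5·b^2 + 2·b, 2·a^2 - 10·a·b + 2·a + 1], [2·a·b + 2·b^2, a^2 + 4·a·b + 1]].
At the point, J = [[-5.2500, -20.0000], [9.0000, 12.2500]] (det J = 115.6875).
Solving J·Δ = −F gives Δ = (1.3115, 0.3120).
Then the next iterate is (a, b)₁ = (-0.1885, -1.1880).
Re-evaluating at (-0.1885, -1.1880): F = (0.505643, -5.762289), so ‖F‖₂ = 5.7844.

5.7844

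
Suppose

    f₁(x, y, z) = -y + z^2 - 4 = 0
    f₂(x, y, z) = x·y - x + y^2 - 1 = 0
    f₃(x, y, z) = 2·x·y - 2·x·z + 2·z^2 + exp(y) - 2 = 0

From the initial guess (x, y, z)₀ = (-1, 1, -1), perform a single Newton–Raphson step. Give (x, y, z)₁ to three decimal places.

(-1.680, 1.000, -3.000)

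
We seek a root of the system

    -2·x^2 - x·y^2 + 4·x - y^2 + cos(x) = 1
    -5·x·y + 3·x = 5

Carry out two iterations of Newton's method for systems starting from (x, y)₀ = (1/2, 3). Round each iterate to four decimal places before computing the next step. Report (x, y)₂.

At (1/2, 3): F = (-12.122417, -11.0000).
Jacobian J = [[-4·x - y^2 - sin(x) + 4, -2·x·y - 2·y], [-5·y + 3, -5·x]].
At the point, J = [[-7.479426, -9.0000], [-12.0000, -2.5000]] (det J = -89.301436).
Solving J·Δ = −F gives Δ = (-0.7692, -0.7077).
Then the next iterate is (x, y)₁ = (-0.2692, 2.2923).
Round to (-0.2692, 2.2923) and repeat: F = (-5.097844, -2.722164), J = [[0.088121, -3.350426], [-8.4615, 1.3460]].
Δ = (-0.5661, -1.5364), so (x, y)₂ = (-0.8353, 0.7559).

(-0.8353, 0.7559)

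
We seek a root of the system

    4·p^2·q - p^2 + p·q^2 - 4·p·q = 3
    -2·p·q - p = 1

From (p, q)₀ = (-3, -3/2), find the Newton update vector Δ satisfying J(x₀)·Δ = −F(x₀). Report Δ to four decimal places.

(0.7760, 0.9080)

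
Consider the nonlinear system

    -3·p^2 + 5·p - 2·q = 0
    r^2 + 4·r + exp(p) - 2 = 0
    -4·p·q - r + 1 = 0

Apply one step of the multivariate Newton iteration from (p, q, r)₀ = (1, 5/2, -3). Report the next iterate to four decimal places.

(1.1219, 0.9391, -3.9752)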